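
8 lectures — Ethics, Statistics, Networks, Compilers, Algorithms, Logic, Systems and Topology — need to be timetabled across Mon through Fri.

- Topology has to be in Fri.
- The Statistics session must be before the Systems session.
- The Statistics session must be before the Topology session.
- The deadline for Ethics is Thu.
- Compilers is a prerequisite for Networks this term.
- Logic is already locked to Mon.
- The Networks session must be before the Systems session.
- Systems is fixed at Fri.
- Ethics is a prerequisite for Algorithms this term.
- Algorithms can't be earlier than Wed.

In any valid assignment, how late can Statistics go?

Downstream work caps Statistics at Thu.
Statistics at Thu is achievable: Topology=Fri, Systems=Fri, Logic=Mon, Networks=Tue, Algorithms=Wed, Statistics=Thu, Compilers=Mon, Ethics=Mon.

Thu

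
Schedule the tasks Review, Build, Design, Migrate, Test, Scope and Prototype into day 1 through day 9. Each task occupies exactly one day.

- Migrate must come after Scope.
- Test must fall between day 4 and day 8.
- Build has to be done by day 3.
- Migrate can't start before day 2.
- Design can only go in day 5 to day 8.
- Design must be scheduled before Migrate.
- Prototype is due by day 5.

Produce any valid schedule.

Review=day 1; Design=day 5; Test=day 4; Build=day 1; Scope=day 1; Prototype=day 1; Migrate=day 6

Checking: Scope(day 1) before Migrate(day 6); Design(day 5) before Migrate(day 6); Test=day 4 in [day 4,day 8]; Design=day 5 in [day 5,day 8]; Build=day 1 in [day 1,day 3]; Migrate=day 6 in [day 2,day 9]; Prototype=day 1 in [day 1,day 5].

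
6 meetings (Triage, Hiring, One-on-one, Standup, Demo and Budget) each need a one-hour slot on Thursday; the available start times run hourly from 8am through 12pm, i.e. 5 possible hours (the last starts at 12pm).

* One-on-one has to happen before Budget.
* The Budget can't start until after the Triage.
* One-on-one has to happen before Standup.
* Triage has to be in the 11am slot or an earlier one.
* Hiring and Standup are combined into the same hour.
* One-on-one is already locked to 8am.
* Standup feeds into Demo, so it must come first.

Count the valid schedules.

Splitting on Triage: it can be 8am (24), 9am (18), 10am (12), 11am (6). Listing each branch's schedules as (Hiring, One-on-one, Standup, Demo, Budget):
Triage=8am: (9am,8am,9am,10am,9am) (9am,8am,9am,10am,10am) (9am,8am,9am,10am,11am) (9am,8am,9am,10am,12pm) (9am,8am,9am,11am,9am) (9am,8am,9am,11am,10am) (9am,8am,9am,11am,11am) (9am,8am,9am,11am,12pm) (9am,8am,9am,12pm,9am) (9am,8am,9am,12pm,10am) (9am,8am,9am,12pm,11am) (9am,8am,9am,12pm,12pm) (10am,8am,10am,11am,9am) (10am,8am,10am,11am,10am) (10am,8am,10am,11am,11am) (10am,8am,10am,11am,12pm) (10am,8am,10am,12pm,9am) (10am,8am,10am,12pm,10am) (10am,8am,10am,12pm,11am) (10am,8am,10am,12pm,12pm) (11am,8am,11am,12pm,9am) (11am,8am,11am,12pm,10am) (11am,8am,11am,12pm,11am) (11am,8am,11am,12pm,12pm) — 24.
Triage=9am: (9am,8am,9am,10am,10am) (9am,8am,9am,10am,11am) (9am,8am,9am,10am,12pm) (9am,8am,9am,11am,10am) (9am,8am,9am,11am,11am) (9am,8am,9am,11am,12pm) (9am,8am,9am,12pm,10am) (9am,8am,9am,12pm,11am) (9am,8am,9am,12pm,12pm) (10am,8am,10am,11am,10am) (10am,8am,10am,11am,11am) (10am,8am,10am,11am,12pm) (10am,8am,10am,12pm,10am) (10am,8am,10am,12pm,11am) (10am,8am,10am,12pm,12pm) (11am,8am,11am,12pm,10am) (11am,8am,11am,12pm,11am) (11am,8am,11am,12pm,12pm) — 18.
Triage=10am: (9am,8am,9am,10am,11am) (9am,8am,9am,10am,12pm) (9am,8am,9am,11am,11am) (9am,8am,9am,11am,12pm) (9am,8am,9am,12pm,11am) (9am,8am,9am,12pm,12pm) (10am,8am,10am,11am,11am) (10am,8am,10am,11am,12pm) (10am,8am,10am,12pm,11am) (10am,8am,10am,12pm,12pm) (11am,8am,11am,12pm,11am) (11am,8am,11am,12pm,12pm) — 12.
Triage=11am: (9am,8am,9am,10am,12pm) (9am,8am,9am,11am,12pm) (9am,8am,9am,12pm,12pm) (10am,8am,10am,11am,12pm) (10am,8am,10am,12pm,12pm) (11am,8am,11am,12pm,12pm) — 6.
Summing: 24 + 18 + 12 + 6 = 60.

60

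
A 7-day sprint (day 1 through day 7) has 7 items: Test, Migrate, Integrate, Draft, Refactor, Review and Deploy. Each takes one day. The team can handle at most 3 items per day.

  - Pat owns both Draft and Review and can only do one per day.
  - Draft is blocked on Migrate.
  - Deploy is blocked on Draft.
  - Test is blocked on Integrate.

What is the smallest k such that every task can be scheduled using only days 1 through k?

3 days

The precedence chain requires at least 3 distinct days.
With at most 3 per day and 7 tasks, at least 3 days are needed.
3 works (last occupied day: day 3): for example Deploy in day 3, Integrate in day 1, Refactor in day 1, Migrate in day 1, Test in day 2, Draft in day 2, Review in day 3.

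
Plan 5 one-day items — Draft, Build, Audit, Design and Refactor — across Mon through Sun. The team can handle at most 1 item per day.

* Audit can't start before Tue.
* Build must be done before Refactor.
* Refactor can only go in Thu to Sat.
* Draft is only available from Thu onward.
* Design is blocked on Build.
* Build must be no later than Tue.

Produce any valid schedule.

Audit=Tue; Build=Mon; Design=Wed; Draft=Fri; Refactor=Thu

Checking: Build(Mon) before Refactor(Thu); Build(Mon) before Design(Wed); Audit=Tue in [Tue,Sun]; Draft=Fri in [Thu,Sun]; Build=Mon in [Mon,Tue]; Refactor=Thu in [Thu,Sat]; max 1 per day (cap 1).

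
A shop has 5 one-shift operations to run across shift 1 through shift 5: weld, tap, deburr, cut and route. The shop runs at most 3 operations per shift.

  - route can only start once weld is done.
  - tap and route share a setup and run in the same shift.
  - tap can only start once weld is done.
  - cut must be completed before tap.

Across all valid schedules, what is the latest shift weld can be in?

Downstream work caps weld at shift 4.
weld at shift 4 is achievable: weld=shift 4, deburr=shift 1, tap=shift 5, cut=shift 1, route=shift 5.

shift 4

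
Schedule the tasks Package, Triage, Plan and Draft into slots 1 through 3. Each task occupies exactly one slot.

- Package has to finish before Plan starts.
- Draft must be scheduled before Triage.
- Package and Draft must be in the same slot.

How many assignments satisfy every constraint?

5

Splitting on Package: it can be 1 (4), 2 (1). Listing each branch's schedules as (Triage, Plan, Draft):
Package=1: (2,2,1) (2,3,1) (3,2,1) (3,3,1) — 4.
Package=2: (3,3,2) — 1.
Summing: 4 + 1 = 5.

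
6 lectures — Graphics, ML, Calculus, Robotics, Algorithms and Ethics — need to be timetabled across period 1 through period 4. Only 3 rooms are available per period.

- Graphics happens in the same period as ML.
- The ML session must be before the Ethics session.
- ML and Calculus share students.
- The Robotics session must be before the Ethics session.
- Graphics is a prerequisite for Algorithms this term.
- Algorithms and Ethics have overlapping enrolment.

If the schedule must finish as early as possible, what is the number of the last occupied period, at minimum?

period 3

The precedence chain requires at least 2 distinct periods.
With at most 3 per period and 6 lectures, at least 2 periods are needed.
Could 2 periods be enough, i.e. nothing placed later than period 2? No: Ethics must come after Robotics (at period 1 or later) → {period 2}; Algorithms must come after Graphics (at period 1 or later) → {period 2}; Ethics can't share with Algorithms (period 2) → nothing is left.
So 2 periods is not enough.
3 works (last occupied period: period 3): for example Calculus=period 2, ML=period 1, Ethics=period 2, Graphics=period 1, Robotics=period 1, Algorithms=period 3.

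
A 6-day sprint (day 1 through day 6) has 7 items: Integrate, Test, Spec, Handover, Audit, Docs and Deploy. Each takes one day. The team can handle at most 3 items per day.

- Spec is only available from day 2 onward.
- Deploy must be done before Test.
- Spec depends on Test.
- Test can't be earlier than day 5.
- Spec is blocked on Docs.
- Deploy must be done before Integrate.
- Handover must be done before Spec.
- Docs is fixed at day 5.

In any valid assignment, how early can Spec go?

day 6

Spec is available from day 2; precedence pushes Spec to at least day 6.
Spec at day 6 is achievable: Deploy -> day 1, Handover -> day 1, Test -> day 5, Integrate -> day 2, Audit -> day 1, Docs -> day 5, Spec -> day 6.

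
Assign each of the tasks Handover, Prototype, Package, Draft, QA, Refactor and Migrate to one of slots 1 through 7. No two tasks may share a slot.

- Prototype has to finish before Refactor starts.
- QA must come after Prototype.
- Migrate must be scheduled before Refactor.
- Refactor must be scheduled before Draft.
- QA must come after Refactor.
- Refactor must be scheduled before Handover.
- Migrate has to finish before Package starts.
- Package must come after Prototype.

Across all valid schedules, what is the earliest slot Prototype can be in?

Downstream work caps Prototype at 5.
Prototype at 1 is achievable: Prototype in 1; Package in 4; Handover in 6; Refactor in 3; QA in 5; Migrate in 2; Draft in 7.

1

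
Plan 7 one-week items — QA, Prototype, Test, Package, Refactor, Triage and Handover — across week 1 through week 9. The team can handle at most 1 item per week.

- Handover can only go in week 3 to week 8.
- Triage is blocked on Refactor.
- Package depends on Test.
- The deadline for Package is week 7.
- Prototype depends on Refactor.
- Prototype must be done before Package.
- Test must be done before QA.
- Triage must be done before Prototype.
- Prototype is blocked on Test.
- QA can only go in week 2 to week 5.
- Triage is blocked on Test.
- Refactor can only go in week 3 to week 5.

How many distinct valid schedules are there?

Splitting on QA: it can be week 2 (10), week 3 (2), week 4 (2), week 5 (2). Listing each branch's schedules as (Prototype, Test, Package, Refactor, Triage, Handover) by week number:
QA=week 2: (5,1,6,3,4,7) (5,1,6,3,4,8) (5,1,7,3,4,6) (5,1,7,3,4,8) (6,1,7,3,4,5) (6,1,7,3,4,8) (6,1,7,3,5,4) (6,1,7,3,5,8) (6,1,7,4,5,3) (6,1,7,4,5,8) — 10.
QA=week 3: (6,1,7,4,5,8) (6,2,7,4,5,8) — 2.
QA=week 4: (6,1,7,3,5,8) (6,2,7,3,5,8) — 2.
QA=week 5: (6,1,7,3,4,8) (6,2,7,3,4,8) — 2.
Summing: 10 + 2 + 2 + 2 = 16.

16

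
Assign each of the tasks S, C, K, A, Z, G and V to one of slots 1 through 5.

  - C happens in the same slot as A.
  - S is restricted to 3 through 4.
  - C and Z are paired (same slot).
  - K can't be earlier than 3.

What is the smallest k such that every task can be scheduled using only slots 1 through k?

S can't be placed before 3, so the schedule must run through at least slot 3.
3 works (last occupied slot: 3): for example A -> 1, K -> 3, V -> 1, G -> 1, S -> 3, Z -> 1, C -> 1.

3 slots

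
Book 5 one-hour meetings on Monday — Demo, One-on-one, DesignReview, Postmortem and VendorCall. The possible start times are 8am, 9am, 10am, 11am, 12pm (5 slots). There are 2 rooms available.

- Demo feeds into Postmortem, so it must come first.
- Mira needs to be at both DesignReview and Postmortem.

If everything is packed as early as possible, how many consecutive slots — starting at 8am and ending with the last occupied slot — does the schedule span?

3

The precedence chain requires at least 2 distinct slots.
With at most 2 per slot and 5 meetings, at least 3 slots are needed.
3 works (last occupied slot: 10am): for example Demo=8am; VendorCall=9am; Postmortem=9am; DesignReview=10am; One-on-one=8am.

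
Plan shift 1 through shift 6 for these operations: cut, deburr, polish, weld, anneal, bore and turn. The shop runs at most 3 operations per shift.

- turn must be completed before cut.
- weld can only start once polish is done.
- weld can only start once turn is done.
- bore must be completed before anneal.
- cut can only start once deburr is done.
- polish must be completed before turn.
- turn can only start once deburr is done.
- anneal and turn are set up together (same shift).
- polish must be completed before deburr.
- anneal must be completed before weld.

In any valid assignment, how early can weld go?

Precedence pushes weld to at least shift 4.
weld at shift 4 is achievable: deburr=shift 2; turn=shift 3; cut=shift 4; weld=shift 4; polish=shift 1; anneal=shift 3; bore=shift 1.

shift 4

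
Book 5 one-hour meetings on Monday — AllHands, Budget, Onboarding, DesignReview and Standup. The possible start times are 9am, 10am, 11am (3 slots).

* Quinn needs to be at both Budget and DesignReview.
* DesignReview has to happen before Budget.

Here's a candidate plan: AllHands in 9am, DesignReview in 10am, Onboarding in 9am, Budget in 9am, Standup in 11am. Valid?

Quinn needs to be at both Budget and DesignReview — holds.
DesignReview has to happen before Budget — violated.

No — it violates: DesignReview has to happen before Budget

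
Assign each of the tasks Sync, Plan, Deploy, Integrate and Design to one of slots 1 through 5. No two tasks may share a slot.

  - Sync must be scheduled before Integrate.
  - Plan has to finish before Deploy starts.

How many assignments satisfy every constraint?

30

Splitting on Sync: it can be 1 (12), 2 (9), 3 (6), 4 (3). Listing each branch's schedules as (Plan, Deploy, Integrate, Design):
Sync=1: (2,3,4,5) (2,3,5,4) (2,4,3,5) (2,4,5,3) (2,5,3,4) (2,5,4,3) (3,4,2,5) (3,4,5,2) (3,5,2,4) (3,5,4,2) (4,5,2,3) (4,5,3,2) — 12.
Sync=2: (1,3,4,5) (1,3,5,4) (1,4,3,5) (1,4,5,3) (1,5,3,4) (1,5,4,3) (3,4,5,1) (3,5,4,1) (4,5,3,1) — 9.
Sync=3: (1,2,4,5) (1,2,5,4) (1,4,5,2) (1,5,4,2) (2,4,5,1) (2,5,4,1) — 6.
Sync=4: (1,2,5,3) (1,3,5,2) (2,3,5,1) — 3.
Summing: 12 + 9 + 6 + 3 = 30.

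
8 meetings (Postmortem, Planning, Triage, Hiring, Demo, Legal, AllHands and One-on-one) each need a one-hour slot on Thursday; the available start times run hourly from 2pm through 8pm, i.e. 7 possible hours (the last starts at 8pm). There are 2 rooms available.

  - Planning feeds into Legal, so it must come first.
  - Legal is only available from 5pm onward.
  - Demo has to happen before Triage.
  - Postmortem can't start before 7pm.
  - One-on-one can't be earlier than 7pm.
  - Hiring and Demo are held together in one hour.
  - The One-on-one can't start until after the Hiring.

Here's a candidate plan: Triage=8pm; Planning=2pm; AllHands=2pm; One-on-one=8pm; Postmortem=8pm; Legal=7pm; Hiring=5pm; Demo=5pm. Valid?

No — it violates: There are 2 rooms available

Planning feeds into Legal, so it must come first — holds.
Legal is only available from 5pm onward — holds.
Hiring and Demo are held together in one hour — holds.
Postmortem can't start before 7pm — holds.
One-on-one can't be earlier than 7pm — holds.
Demo has to happen before Triage — holds.
The One-on-one can't start until after the Hiring — holds.
There are 2 rooms available — violated.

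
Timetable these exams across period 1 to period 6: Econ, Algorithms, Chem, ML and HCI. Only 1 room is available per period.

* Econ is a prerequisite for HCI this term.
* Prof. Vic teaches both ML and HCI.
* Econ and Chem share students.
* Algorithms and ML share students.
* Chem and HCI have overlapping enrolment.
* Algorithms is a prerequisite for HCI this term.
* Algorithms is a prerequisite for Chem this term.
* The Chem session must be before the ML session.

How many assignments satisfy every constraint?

54

Splitting on Econ: it can be period 1 (15), period 2 (15), period 3 (12), period 4 (8), period 5 (4). Listing each branch's schedules as (Algorithms, Chem, ML, HCI) by period number:
Econ=period 1: (2,3,4,5) (2,3,4,6) (2,3,5,4) (2,3,5,6) (2,3,6,4) (2,3,6,5) (2,4,5,3) (2,4,5,6) (2,4,6,3) (2,4,6,5) (2,5,6,3) (2,5,6,4) (3,4,5,6) (3,4,6,5) (3,5,6,4) — 15.
Econ=period 2: (1,3,4,5) (1,3,4,6) (1,3,5,4) (1,3,5,6) (1,3,6,4) (1,3,6,5) (1,4,5,3) (1,4,5,6) (1,4,6,3) (1,4,6,5) (1,5,6,3) (1,5,6,4) (3,4,5,6) (3,4,6,5) (3,5,6,4) — 15.
Econ=period 3: (1,2,4,5) (1,2,4,6) (1,2,5,4) (1,2,5,6) (1,2,6,4) (1,2,6,5) (1,4,5,6) (1,4,6,5) (1,5,6,4) (2,4,5,6) (2,4,6,5) (2,5,6,4) — 12.
Econ=period 4: (1,2,3,5) (1,2,3,6) (1,2,5,6) (1,2,6,5) (1,3,5,6) (1,3,6,5) (2,3,5,6) (2,3,6,5) — 8.
Econ=period 5: (1,2,3,6) (1,2,4,6) (1,3,4,6) (2,3,4,6) — 4.
Summing: 15 + 15 + 12 + 8 + 4 = 54.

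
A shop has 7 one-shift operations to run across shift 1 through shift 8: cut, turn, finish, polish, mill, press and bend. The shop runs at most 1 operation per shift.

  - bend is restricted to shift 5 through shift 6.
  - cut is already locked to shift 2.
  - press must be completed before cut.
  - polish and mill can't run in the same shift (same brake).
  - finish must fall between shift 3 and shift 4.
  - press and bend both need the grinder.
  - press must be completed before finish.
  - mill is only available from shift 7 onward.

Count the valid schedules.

Splitting on finish: it can be shift 3 (24), shift 4 (24). Listing each branch's schedules as (cut, turn, polish, mill, press, bend) by shift number:
finish=shift 3: (2,4,5,7,1,6) (2,4,5,8,1,6) (2,4,6,7,1,5) (2,4,6,8,1,5) (2,4,7,8,1,5) (2,4,7,8,1,6) (2,4,8,7,1,5) (2,4,8,7,1,6) (2,5,4,7,1,6) (2,5,4,8,1,6) (2,5,7,8,1,6) (2,5,8,7,1,6) (2,6,4,7,1,5) (2,6,4,8,1,5) (2,6,7,8,1,5) (2,6,8,7,1,5) (2,7,4,8,1,5) (2,7,4,8,1,6) (2,7,5,8,1,6) (2,7,6,8,1,5) (2,8,4,7,1,5) (2,8,4,7,1,6) (2,8,5,7,1,6) (2,8,6,7,1,5) — 24.
finish=shift 4: (2,3,5,7,1,6) (2,3,5,8,1,6) (2,3,6,7,1,5) (2,3,6,8,1,5) (2,3,7,8,1,5) (2,3,7,8,1,6) (2,3,8,7,1,5) (2,3,8,7,1,6) (2,5,3,7,1,6) (2,5,3,8,1,6) (2,5,7,8,1,6) (2,5,8,7,1,6) (2,6,3,7,1,5) (2,6,3,8,1,5) (2,6,7,8,1,5) (2,6,8,7,1,5) (2,7,3,8,1,5) (2,7,3,8,1,6) (2,7,5,8,1,6) (2,7,6,8,1,5) (2,8,3,7,1,5) (2,8,3,7,1,6) (2,8,5,7,1,6) (2,8,6,7,1,5) — 24.
Summing: 24 + 24 = 48.

48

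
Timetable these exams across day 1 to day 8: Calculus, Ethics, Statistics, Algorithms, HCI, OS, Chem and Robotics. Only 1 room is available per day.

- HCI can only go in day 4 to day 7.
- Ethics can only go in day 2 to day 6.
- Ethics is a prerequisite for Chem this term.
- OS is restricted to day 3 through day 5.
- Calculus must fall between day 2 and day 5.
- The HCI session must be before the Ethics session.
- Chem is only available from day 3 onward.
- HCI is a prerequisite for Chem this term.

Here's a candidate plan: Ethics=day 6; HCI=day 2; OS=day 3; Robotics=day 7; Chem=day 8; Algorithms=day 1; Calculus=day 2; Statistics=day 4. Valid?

The HCI session must be before the Ethics session — holds.
HCI can only go in day 4 to day 7 — violated.
Ethics can only go in day 2 to day 6 — holds.
Ethics is a prerequisite for Chem this term — holds.
OS is restricted to day 3 through day 5 — holds.
Chem is only available from day 3 onward — holds.
Only 1 room is available per day — violated.
Calculus must fall between day 2 and day 5 — holds.
HCI is a prerequisite for Chem this term — holds.

No — it violates: HCI can only go in day 4 to day 7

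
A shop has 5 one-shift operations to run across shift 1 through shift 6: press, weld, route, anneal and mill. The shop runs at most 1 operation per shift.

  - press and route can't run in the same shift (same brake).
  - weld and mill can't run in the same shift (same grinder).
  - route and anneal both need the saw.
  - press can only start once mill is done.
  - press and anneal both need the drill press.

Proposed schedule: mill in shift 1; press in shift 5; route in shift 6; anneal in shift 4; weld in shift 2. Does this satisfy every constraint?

press can only start once mill is done — holds.
press and anneal both need the drill press — holds.
The shop runs at most 1 operation per shift — holds.
press and route can't run in the same shift (same brake) — holds.
weld and mill can't run in the same shift (same grinder) — holds.
route and anneal both need the saw — holds.

Valid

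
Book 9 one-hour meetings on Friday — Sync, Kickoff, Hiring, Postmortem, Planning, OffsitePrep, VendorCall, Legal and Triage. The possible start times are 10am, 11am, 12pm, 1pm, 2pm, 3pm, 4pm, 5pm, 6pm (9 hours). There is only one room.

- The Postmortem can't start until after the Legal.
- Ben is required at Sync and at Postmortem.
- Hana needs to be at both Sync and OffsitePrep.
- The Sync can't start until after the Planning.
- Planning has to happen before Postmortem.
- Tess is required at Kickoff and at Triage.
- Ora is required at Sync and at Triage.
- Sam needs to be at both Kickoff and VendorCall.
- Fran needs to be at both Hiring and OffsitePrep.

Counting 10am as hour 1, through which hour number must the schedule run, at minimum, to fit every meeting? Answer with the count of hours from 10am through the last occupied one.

9 hours

The precedence chain requires at least 2 distinct hours.
With at most 1 per hour and 9 meetings, at least 9 hours are needed.
9 works (last occupied hour: 6pm): for example Triage=6pm, VendorCall=5pm, Kickoff=2pm, Sync=1pm, Planning=10am, Legal=11am, Hiring=3pm, Postmortem=12pm, OffsitePrep=4pm.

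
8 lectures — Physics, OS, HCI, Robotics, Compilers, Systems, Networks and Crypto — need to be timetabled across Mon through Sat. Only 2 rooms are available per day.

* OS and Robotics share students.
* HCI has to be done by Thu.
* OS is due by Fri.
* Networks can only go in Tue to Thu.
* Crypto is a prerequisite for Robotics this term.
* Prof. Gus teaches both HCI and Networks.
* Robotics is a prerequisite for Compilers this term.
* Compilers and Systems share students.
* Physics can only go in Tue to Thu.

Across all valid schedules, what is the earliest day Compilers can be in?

Precedence pushes Compilers to at least Wed.
Compilers at Wed is achievable: Robotics -> Tue; Physics -> Tue; Systems -> Thu; OS -> Thu; Networks -> Wed; Compilers -> Wed; Crypto -> Mon; HCI -> Mon.

Wed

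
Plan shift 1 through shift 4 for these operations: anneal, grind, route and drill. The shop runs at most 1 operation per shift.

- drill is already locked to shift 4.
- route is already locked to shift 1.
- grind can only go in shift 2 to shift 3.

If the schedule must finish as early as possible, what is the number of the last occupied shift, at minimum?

4

With at most 1 per shift and 4 operations, at least 4 shifts are needed.
drill can't be placed before shift 4, so the schedule must run through at least shift 4.
4 works (last occupied shift: shift 4): for example grind -> shift 2, anneal -> shift 3, route -> shift 1, drill -> shift 4.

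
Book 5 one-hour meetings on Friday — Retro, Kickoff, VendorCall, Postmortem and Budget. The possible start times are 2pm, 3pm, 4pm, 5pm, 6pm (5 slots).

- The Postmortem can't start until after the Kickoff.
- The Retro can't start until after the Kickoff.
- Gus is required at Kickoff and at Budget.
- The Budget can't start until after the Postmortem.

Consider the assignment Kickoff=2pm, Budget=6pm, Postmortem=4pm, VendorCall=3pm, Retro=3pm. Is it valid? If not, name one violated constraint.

Valid

The Budget can't start until after the Postmortem — holds.
The Postmortem can't start until after the Kickoff — holds.
The Retro can't start until after the Kickoff — holds.
Gus is required at Kickoff and at Budget — holds.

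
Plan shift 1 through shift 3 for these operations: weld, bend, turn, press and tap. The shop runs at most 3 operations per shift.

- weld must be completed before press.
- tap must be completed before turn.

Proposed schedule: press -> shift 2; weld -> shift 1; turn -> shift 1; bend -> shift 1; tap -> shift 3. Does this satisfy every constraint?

No. tap must be completed before turn is not satisfied.

tap must be completed before turn — violated.
The shop runs at most 3 operations per shift — holds.
weld must be completed before press — holds.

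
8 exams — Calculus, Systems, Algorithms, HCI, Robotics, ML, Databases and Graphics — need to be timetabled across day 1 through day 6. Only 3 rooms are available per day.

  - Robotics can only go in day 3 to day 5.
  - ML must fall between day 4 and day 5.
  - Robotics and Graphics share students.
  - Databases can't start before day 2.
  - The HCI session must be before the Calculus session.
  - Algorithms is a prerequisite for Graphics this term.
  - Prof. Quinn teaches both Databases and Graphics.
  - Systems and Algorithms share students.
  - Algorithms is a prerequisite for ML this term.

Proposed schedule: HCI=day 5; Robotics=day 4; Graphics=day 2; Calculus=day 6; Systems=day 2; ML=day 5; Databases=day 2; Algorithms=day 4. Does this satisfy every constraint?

Invalid. Prof. Quinn teaches both Databases and Graphics.

Prof. Quinn teaches both Databases and Graphics — violated.
Only 3 rooms are available per day — holds.
Algorithms is a prerequisite for ML this term — holds.
ML must fall between day 4 and day 5 — holds.
Databases can't start before day 2 — holds.
Systems and Algorithms share students — holds.
Algorithms is a prerequisite for Graphics this term — violated.
The HCI session must be before the Calculus session — holds.
Robotics and Graphics share students — holds.
Robotics can only go in day 3 to day 5 — holds.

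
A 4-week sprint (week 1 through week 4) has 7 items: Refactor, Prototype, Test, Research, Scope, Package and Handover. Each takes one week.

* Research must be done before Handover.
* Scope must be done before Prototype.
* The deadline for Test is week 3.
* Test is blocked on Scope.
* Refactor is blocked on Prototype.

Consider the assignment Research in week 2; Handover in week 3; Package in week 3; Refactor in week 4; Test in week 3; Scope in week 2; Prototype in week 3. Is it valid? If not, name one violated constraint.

Valid

Test is blocked on Scope — holds.
Scope must be done before Prototype — holds.
Refactor is blocked on Prototype — holds.
Research must be done before Handover — holds.
The deadline for Test is week 3 — holds.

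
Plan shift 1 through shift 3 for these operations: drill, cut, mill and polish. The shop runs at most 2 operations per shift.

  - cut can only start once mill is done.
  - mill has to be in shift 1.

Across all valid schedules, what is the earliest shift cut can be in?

Precedence pushes cut to at least shift 2.
cut at shift 2 is achievable: cut in shift 2; mill in shift 1; polish in shift 2; drill in shift 1.

shift 2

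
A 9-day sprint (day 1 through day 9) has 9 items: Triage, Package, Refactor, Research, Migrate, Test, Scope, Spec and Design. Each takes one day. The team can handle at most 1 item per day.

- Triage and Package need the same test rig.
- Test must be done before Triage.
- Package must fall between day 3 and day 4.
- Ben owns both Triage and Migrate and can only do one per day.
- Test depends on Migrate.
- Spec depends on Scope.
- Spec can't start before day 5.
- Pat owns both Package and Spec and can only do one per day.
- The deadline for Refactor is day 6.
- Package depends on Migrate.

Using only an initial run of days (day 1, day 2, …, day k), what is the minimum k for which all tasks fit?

9 days

The precedence chain requires at least 3 distinct days.
With at most 1 per day and 9 tasks, at least 9 days are needed.
Spec can't be placed before day 5, so the schedule must run through at least day 5.
9 works (last occupied day: day 9): for example Design -> day 9, Test -> day 6, Package -> day 3, Spec -> day 5, Research -> day 8, Refactor -> day 1, Scope -> day 4, Migrate -> day 2, Triage -> day 7.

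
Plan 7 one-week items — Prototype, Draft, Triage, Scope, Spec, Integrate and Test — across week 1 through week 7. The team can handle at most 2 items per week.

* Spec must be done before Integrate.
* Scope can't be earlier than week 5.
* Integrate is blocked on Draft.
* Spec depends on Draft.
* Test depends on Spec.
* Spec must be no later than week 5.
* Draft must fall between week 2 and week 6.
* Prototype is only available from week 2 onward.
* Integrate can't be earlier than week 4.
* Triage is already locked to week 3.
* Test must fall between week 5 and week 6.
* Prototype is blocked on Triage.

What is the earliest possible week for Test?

week 5

Test is available from week 5; Test's own window allows nothing later than week 6.
Test at week 5 is achievable: Test in week 5, Integrate in week 4, Prototype in week 4, Draft in week 2, Scope in week 5, Spec in week 3, Triage in week 3.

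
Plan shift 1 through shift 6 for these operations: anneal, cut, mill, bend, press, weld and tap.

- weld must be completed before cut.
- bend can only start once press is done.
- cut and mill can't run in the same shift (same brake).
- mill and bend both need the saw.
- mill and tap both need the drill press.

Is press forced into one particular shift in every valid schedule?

No

press can be shift 1 (e.g. bend -> shift 2, mill -> shift 1, anneal -> shift 1, tap -> shift 2, weld -> shift 1, cut -> shift 2, press -> shift 1) or shift 2 (e.g. weld -> shift 1; press -> shift 2; cut -> shift 2; anneal -> shift 1; mill -> shift 1; tap -> shift 2; bend -> shift 3).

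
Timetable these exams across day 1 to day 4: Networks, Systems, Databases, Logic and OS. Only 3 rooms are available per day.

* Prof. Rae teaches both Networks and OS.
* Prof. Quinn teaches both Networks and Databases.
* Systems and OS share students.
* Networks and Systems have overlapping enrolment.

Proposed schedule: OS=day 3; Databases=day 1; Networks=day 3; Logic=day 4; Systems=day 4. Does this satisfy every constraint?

Systems and OS share students — holds.
Prof. Quinn teaches both Networks and Databases — holds.
Only 3 rooms are available per day — holds.
Networks and Systems have overlapping enrolment — holds.
Prof. Rae teaches both Networks and OS — violated.

No — it violates: Prof. Rae teaches both Networks and OS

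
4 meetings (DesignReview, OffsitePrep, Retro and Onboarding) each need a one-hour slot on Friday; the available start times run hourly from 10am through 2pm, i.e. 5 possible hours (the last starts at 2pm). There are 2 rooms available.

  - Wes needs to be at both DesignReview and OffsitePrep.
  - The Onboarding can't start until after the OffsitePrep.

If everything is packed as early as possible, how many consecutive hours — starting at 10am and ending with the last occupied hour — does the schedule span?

2 hours

The precedence chain requires at least 2 distinct hours.
With at most 2 per hour and 4 meetings, at least 2 hours are needed.
2 works (last occupied hour: 11am): for example Retro=10am; DesignReview=11am; Onboarding=11am; OffsitePrep=10am.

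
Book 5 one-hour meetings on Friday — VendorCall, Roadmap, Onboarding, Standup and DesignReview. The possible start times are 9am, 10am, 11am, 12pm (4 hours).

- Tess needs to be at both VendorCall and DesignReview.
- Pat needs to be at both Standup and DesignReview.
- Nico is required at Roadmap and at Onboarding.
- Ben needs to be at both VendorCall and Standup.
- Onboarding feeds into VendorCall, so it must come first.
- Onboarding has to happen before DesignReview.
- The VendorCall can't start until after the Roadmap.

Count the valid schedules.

18

Splitting on VendorCall: it can be 11am (6), 12pm (12). Listing each branch's schedules as (Roadmap, Onboarding, Standup, DesignReview):
VendorCall=11am: (9am,10am,9am,12pm) (9am,10am,10am,12pm) (10am,9am,9am,10am) (10am,9am,9am,12pm) (10am,9am,10am,12pm) (10am,9am,12pm,10am) — 6.
VendorCall=12pm: (9am,10am,9am,11am) (9am,10am,10am,11am) (10am,9am,9am,10am) (10am,9am,9am,11am) (10am,9am,10am,11am) (10am,9am,11am,10am) (11am,9am,9am,10am) (11am,9am,9am,11am) (11am,9am,10am,11am) (11am,9am,11am,10am) (11am,10am,9am,11am) (11am,10am,10am,11am) — 12.
Summing: 6 + 12 = 18.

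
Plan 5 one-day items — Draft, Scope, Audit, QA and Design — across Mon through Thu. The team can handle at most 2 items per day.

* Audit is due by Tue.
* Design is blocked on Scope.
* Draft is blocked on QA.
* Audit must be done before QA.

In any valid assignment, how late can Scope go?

Downstream work caps Scope at Wed.
Scope at Wed is achievable: Design=Thu; Draft=Wed; QA=Tue; Audit=Mon; Scope=Wed.

Wed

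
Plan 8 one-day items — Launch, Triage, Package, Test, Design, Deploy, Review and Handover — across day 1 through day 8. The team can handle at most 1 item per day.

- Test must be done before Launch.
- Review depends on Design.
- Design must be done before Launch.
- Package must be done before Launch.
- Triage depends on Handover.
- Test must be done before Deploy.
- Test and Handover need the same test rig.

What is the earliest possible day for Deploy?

Precedence pushes Deploy to at least day 2.
Deploy at day 2 is achievable: Package=day 4, Test=day 1, Deploy=day 2, Triage=day 7, Design=day 3, Handover=day 6, Launch=day 5, Review=day 8.

day 2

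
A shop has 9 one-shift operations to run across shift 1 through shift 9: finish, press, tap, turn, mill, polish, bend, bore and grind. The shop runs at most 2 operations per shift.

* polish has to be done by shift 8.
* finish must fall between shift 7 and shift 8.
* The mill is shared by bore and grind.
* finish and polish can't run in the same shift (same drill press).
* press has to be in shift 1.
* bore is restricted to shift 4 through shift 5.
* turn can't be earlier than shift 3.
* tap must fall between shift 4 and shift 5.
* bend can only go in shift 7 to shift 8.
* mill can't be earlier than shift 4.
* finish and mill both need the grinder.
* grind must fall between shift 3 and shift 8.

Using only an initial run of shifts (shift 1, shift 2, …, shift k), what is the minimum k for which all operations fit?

With at most 2 per shift and 9 operations, at least 5 shifts are needed.
finish can't be placed before shift 7, so the schedule must run through at least shift 7.
7 works (last occupied shift: shift 7): for example grind=shift 3; tap=shift 4; bore=shift 4; mill=shift 5; finish=shift 7; press=shift 1; bend=shift 7; turn=shift 3; polish=shift 1.

7 shifts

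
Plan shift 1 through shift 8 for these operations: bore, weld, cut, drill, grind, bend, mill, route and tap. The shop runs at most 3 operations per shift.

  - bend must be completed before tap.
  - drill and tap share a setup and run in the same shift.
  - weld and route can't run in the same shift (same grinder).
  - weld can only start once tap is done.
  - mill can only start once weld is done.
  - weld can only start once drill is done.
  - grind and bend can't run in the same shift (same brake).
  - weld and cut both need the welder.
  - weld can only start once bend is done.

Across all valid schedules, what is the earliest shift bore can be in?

bore at shift 1 is achievable: weld -> shift 3, bend -> shift 1, mill -> shift 4, grind -> shift 2, route -> shift 4, cut -> shift 1, tap -> shift 2, bore -> shift 1, drill -> shift 2.

shift 1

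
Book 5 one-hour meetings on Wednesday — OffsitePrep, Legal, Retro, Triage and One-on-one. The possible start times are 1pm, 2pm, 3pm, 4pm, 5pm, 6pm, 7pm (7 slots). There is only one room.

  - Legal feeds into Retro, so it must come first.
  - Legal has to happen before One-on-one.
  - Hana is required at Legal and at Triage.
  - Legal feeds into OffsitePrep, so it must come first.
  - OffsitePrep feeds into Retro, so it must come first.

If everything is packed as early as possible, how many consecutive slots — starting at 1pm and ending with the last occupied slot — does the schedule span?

The precedence chain requires at least 3 distinct slots.
With at most 1 per slot and 5 meetings, at least 5 slots are needed.
5 works (last occupied slot: 5pm): for example Triage -> 5pm, OffsitePrep -> 2pm, One-on-one -> 4pm, Retro -> 3pm, Legal -> 1pm.

5 slots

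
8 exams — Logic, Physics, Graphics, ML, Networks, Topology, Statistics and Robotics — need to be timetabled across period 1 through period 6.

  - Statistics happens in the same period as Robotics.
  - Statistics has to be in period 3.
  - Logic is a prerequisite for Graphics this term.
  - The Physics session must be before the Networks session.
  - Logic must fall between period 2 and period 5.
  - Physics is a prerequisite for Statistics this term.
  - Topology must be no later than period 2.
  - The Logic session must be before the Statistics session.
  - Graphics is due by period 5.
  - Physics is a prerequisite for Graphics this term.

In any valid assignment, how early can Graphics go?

period 3

Precedence pushes Graphics to at least period 3; Graphics's own window allows nothing later than period 5.
Graphics at period 3 is achievable: Statistics in period 3, Logic in period 2, Physics in period 1, ML in period 1, Topology in period 1, Graphics in period 3, Networks in period 2, Robotics in period 3.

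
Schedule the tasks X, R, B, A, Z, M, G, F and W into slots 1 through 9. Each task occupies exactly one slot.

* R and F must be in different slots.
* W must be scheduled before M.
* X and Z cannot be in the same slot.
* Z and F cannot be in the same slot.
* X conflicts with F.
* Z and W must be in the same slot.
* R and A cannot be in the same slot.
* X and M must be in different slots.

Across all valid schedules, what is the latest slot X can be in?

9

X at 9 is achievable: R=1, M=2, Z=1, F=2, A=2, G=1, B=1, X=9, W=1.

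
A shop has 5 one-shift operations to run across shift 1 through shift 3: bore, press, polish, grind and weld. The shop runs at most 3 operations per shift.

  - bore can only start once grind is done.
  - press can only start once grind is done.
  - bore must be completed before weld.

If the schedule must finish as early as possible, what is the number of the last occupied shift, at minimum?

shift 3

The precedence chain requires at least 3 distinct shifts.
With at most 3 per shift and 5 operations, at least 2 shifts are needed.
3 works (last occupied shift: shift 3): for example weld=shift 3, polish=shift 1, bore=shift 2, grind=shift 1, press=shift 2.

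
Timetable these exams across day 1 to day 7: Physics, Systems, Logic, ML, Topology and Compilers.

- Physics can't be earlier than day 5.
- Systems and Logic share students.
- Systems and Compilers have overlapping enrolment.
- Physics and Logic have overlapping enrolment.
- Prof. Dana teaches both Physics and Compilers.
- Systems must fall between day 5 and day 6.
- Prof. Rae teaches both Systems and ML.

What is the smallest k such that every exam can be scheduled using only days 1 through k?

5

Physics can't be placed before day 5, so the schedule must run through at least day 5.
5 works (last occupied day: day 5): for example Systems=day 5; Topology=day 1; Logic=day 1; Compilers=day 1; Physics=day 5; ML=day 1.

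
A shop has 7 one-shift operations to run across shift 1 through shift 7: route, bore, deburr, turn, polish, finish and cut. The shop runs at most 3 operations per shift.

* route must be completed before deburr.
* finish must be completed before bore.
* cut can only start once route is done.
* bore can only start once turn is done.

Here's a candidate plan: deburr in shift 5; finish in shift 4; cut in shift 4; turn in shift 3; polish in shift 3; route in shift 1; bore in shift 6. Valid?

route must be completed before deburr — holds.
finish must be completed before bore — holds.
The shop runs at most 3 operations per shift — holds.
bore can only start once turn is done — holds.
cut can only start once route is done — holds.

Yes, all constraints hold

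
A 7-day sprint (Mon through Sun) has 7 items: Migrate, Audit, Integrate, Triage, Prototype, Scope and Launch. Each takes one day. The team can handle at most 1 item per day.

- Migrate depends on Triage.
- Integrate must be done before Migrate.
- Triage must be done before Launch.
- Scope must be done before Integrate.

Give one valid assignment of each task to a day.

Migrate in Thu; Audit in Sat; Launch in Fri; Scope in Mon; Integrate in Tue; Prototype in Sun; Triage in Wed

Checking: Triage(Wed) before Launch(Fri); Triage(Wed) before Migrate(Thu); Scope(Mon) before Integrate(Tue); Integrate(Tue) before Migrate(Thu); max 1 per day (cap 1).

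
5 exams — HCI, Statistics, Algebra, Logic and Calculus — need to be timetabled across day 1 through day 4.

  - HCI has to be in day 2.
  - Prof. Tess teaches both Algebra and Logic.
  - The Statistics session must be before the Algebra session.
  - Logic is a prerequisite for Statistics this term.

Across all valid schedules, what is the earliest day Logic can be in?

Downstream work caps Logic at day 2.
Logic at day 1 is achievable: Statistics=day 2, HCI=day 2, Calculus=day 1, Logic=day 1, Algebra=day 3.

day 1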